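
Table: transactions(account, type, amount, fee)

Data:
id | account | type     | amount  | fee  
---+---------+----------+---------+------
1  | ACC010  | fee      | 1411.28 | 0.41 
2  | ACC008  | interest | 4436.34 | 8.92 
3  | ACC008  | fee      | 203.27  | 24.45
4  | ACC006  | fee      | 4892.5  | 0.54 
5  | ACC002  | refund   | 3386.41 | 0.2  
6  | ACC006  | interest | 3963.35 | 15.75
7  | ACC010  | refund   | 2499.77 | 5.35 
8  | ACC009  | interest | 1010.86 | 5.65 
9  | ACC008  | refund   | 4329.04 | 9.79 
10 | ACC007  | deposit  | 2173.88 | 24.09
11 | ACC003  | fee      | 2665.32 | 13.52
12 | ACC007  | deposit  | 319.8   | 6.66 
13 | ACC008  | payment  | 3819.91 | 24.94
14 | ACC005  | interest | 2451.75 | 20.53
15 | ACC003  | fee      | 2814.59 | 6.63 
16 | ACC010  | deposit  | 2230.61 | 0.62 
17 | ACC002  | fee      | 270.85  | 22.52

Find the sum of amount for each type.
SELECT type, SUM(amount) as result
FROM transactions
GROUP BY type

Result:
  deposit: 4724.29
  fee: 12257.81
  interest: 11862.30
  payment: 3819.91
  refund: 10215.22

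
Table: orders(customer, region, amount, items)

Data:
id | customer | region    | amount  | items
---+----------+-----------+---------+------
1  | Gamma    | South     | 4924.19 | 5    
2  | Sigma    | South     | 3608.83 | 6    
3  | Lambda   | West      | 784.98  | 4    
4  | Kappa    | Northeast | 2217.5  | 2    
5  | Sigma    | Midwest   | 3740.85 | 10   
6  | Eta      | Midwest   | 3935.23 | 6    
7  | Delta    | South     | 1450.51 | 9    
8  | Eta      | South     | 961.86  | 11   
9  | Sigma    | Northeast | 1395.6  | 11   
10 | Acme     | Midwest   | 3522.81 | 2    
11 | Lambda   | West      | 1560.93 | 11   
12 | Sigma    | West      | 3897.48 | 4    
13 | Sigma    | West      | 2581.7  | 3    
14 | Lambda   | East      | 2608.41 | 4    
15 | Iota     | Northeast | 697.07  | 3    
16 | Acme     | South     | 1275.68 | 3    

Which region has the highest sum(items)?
SELECT region, SUM(items) as val
FROM orders
GROUP BY region
ORDER BY val DESC
LIMIT 1

Result: South with sum(items) = 34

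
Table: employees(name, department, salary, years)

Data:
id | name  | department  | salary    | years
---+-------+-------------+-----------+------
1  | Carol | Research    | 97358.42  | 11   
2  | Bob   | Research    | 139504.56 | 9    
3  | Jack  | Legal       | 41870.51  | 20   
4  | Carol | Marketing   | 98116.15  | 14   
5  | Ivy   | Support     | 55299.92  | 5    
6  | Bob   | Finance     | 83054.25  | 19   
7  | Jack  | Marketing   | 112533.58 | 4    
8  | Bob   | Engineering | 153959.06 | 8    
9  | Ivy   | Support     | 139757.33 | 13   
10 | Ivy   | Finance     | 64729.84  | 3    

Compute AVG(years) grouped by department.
SELECT department, AVG(years) as result
FROM employees
GROUP BY department

Result:
  Engineering: 8.00
  Finance: 11.00
  Legal: 20.00
  Marketing: 9.00
  Research: 10.00
  Support: 9.00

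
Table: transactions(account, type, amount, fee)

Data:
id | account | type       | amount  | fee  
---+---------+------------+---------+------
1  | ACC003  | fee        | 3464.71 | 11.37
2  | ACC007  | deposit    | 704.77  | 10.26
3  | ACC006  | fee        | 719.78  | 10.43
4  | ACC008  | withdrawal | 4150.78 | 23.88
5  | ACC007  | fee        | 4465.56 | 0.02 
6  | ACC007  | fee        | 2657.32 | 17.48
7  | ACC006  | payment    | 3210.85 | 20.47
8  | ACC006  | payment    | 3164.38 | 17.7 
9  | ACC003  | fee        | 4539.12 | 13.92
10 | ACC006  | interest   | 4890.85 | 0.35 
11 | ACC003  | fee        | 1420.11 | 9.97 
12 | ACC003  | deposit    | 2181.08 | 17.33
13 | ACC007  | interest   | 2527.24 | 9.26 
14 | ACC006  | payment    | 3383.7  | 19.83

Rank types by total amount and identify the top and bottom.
SELECT type, SUM(amount)
FROM transactions
GROUP BY type
ORDER BY SUM(amount)

All groups:
  deposit: 2885.85
  withdrawal: 4150.78
  interest: 7418.09
  payment: 9758.93
  fee: 17266.60

Highest: fee (17266.60)
Lowest: deposit (2885.85)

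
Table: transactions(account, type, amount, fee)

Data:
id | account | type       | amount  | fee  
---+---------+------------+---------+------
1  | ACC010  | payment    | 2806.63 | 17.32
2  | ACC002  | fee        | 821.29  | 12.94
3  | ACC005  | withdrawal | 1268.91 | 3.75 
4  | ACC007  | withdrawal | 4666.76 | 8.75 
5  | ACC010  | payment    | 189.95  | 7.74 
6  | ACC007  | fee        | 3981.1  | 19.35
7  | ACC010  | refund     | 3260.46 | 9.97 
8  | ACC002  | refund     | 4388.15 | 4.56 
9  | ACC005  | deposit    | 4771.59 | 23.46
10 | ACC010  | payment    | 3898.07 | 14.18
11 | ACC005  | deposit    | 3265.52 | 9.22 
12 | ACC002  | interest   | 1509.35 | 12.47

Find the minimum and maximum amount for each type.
SELECT type, MIN(amount), MAX(amount)
FROM transactions
GROUP BY type

Result:
  deposit: min=3265.52, max=4771.59
  fee: min=821.29, max=3981.10
  interest: min=1509.35, max=1509.35
  payment: min=189.95, max=3898.07
  refund: min=3260.46, max=4388.15
  withdrawal: min=1268.91, max=4666.76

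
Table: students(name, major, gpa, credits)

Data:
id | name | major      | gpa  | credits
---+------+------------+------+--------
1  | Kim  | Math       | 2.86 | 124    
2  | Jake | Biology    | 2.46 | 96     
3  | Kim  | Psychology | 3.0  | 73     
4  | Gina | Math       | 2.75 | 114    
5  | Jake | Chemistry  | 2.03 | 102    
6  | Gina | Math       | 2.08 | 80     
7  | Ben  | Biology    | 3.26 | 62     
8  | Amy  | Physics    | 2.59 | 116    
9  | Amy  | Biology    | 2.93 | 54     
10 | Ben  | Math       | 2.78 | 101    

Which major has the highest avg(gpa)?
SELECT major, AVG(gpa) as val
FROM students
GROUP BY major
ORDER BY val DESC
LIMIT 1

Result: Psychology with avg(gpa) = 3.00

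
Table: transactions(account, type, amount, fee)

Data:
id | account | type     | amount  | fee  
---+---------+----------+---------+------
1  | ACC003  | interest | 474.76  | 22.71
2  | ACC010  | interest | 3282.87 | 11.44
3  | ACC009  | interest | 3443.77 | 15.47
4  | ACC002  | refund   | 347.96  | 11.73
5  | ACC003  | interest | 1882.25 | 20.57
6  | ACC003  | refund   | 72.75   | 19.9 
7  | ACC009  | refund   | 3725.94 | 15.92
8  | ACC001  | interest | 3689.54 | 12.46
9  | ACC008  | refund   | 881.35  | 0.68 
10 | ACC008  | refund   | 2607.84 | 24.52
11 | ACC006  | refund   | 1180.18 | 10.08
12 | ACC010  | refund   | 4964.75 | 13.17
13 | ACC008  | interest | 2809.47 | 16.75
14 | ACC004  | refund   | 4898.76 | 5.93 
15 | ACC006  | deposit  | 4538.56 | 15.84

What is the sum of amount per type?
SELECT type, SUM(amount) as result
FROM transactions
GROUP BY type

Result:
  deposit: 4538.56
  interest: 15582.66
  refund: 18679.53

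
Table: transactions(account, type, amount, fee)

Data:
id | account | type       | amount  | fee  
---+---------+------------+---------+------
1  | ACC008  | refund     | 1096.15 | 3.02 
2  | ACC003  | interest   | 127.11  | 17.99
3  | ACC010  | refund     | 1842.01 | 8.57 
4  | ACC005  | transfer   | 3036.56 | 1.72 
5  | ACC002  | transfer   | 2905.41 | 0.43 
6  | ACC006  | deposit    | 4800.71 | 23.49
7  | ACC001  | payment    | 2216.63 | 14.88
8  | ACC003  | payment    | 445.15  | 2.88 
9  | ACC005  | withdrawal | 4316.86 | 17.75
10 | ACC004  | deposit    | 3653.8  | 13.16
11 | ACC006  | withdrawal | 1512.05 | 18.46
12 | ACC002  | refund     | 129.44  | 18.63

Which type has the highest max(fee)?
SELECT type, MAX(fee) as val
FROM transactions
GROUP BY type
ORDER BY val DESC
LIMIT 1

Result: deposit with max(fee) = 23.49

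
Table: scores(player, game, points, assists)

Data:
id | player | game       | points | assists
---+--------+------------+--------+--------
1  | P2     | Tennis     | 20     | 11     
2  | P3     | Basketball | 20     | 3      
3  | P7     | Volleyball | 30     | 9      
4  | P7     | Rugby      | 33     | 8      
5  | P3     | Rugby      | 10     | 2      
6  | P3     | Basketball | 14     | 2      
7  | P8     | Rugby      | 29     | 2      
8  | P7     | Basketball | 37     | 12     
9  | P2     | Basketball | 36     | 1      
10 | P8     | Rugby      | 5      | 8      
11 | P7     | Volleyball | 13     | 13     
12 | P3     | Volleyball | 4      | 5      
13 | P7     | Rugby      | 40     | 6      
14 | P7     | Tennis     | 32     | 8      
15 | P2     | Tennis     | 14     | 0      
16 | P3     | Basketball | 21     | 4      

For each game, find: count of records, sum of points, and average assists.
SELECT game,
       COUNT(*) as cnt,
       SUM(points) as total_points,
       AVG(assists) as avg_assists
FROM scores
GROUP BY game

Result:
  Basketball: 5 records, 128 total points, 4.40 avg assists
  Rugby: 5 records, 117 total points, 5.20 avg assists
  Tennis: 3 records, 66 total points, 6.33 avg assists
  Volleyball: 3 records, 47 total points, 9.00 avg assists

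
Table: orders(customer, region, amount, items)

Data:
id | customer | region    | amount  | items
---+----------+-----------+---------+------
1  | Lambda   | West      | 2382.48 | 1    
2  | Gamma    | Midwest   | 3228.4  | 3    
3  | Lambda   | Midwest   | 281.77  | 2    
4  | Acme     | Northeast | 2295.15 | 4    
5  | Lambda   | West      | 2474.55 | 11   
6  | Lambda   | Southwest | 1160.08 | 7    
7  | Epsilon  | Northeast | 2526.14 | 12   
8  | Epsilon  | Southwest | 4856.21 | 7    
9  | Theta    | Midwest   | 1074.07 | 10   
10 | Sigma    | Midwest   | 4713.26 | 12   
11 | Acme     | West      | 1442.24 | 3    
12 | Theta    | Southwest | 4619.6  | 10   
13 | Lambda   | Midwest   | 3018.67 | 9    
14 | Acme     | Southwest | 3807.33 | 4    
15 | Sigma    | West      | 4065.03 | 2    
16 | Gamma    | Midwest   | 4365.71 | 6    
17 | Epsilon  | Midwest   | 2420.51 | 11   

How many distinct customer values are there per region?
SELECT region, COUNT(DISTINCT customer)
FROM orders
GROUP BY region

Result:
  Midwest: 5 distinct
  Northeast: 2 distinct
  Southwest: 4 distinct
  West: 3 distinct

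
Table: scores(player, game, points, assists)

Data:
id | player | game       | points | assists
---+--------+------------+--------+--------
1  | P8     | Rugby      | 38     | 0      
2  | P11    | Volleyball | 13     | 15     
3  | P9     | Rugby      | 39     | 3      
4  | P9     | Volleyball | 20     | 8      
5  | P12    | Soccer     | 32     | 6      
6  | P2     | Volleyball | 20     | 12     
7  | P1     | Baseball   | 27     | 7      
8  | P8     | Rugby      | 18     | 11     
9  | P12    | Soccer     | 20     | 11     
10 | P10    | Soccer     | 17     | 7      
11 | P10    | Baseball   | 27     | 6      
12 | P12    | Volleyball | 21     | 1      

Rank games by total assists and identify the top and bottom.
SELECT game, SUM(assists)
FROM scores
GROUP BY game
ORDER BY SUM(assists)

All groups:
  Baseball: 13
  Rugby: 14
  Soccer: 24
  Volleyball: 36

Highest: Volleyball (36)
Lowest: Baseball (13)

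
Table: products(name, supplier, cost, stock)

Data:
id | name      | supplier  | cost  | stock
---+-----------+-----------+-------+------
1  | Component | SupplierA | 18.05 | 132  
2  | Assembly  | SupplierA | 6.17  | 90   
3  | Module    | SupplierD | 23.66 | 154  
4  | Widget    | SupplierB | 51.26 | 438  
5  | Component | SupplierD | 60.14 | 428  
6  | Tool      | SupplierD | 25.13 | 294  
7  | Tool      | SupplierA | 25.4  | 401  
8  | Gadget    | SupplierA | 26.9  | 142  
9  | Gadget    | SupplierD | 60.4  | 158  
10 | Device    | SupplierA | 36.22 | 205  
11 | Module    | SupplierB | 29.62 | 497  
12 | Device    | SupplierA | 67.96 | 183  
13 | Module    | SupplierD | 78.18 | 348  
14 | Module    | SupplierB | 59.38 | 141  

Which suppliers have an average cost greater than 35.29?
SELECT supplier, AVG(cost)
FROM products
GROUP BY supplier
HAVING AVG(cost) > 35.29

Result:
  SupplierB: avg=46.75
  SupplierD: avg=49.50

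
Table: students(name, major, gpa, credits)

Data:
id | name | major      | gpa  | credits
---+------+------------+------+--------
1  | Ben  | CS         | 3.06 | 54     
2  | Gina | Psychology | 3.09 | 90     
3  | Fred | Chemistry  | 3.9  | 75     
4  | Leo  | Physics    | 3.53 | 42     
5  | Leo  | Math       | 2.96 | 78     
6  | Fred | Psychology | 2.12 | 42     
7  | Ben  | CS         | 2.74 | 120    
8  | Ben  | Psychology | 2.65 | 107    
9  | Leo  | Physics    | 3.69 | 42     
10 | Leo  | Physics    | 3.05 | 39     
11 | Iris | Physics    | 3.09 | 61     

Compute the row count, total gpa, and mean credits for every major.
SELECT major,
       COUNT(*) as cnt,
       SUM(gpa) as total_gpa,
       AVG(credits) as avg_credits
FROM students
GROUP BY major

Result:
  CS: 2 records, 5.80 total gpa, 87.00 avg credits
  Chemistry: 1 records, 3.90 total gpa, 75.00 avg credits
  Math: 1 records, 2.96 total gpa, 78.00 avg credits
  Physics: 4 records, 13.36 total gpa, 46.00 avg credits
  Psychology: 3 records, 7.86 total gpa, 79.67 avg credits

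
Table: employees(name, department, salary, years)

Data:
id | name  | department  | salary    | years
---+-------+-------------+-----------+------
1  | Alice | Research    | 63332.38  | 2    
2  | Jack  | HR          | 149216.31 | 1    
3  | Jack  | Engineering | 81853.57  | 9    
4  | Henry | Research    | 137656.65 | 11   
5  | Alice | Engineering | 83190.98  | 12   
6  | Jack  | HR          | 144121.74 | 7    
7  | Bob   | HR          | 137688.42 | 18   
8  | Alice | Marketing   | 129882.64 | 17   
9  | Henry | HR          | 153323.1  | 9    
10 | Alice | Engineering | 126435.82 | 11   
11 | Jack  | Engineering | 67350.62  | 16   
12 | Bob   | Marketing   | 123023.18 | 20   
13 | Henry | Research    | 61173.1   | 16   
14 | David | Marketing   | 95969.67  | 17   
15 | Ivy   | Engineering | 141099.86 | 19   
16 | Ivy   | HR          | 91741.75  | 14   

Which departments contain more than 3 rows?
SELECT department, COUNT(*) as cnt
FROM employees
GROUP BY department
HAVING COUNT(*) > 3

Result:
  Engineering: 5
  HR: 5

Note: HAVING filters groups after aggregation, WHERE filters rows before.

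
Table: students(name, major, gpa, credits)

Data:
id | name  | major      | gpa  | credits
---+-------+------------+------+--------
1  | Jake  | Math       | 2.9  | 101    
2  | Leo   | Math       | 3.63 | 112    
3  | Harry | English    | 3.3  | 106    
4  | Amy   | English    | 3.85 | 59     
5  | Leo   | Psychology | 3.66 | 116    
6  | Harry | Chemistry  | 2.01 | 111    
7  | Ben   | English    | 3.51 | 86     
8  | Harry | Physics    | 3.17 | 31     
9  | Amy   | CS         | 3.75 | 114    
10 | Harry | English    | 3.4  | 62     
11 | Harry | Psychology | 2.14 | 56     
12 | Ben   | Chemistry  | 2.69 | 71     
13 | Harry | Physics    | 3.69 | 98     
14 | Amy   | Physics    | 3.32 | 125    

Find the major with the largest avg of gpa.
SELECT major, AVG(gpa) as val
FROM students
GROUP BY major
ORDER BY val DESC
LIMIT 1

Result: CS with avg(gpa) = 3.75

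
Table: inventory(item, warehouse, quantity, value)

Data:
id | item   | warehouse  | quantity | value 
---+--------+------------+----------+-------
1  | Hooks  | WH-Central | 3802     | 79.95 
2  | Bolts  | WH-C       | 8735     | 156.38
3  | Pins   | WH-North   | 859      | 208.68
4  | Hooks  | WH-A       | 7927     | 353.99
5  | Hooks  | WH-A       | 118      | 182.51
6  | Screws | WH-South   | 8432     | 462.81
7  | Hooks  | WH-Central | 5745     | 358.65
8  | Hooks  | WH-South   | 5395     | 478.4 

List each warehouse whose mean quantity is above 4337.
SELECT warehouse, AVG(quantity)
FROM inventory
GROUP BY warehouse
HAVING AVG(quantity) > 4337

Result:
  WH-C: avg=8735.00
  WH-Central: avg=4773.50
  WH-South: avg=6913.50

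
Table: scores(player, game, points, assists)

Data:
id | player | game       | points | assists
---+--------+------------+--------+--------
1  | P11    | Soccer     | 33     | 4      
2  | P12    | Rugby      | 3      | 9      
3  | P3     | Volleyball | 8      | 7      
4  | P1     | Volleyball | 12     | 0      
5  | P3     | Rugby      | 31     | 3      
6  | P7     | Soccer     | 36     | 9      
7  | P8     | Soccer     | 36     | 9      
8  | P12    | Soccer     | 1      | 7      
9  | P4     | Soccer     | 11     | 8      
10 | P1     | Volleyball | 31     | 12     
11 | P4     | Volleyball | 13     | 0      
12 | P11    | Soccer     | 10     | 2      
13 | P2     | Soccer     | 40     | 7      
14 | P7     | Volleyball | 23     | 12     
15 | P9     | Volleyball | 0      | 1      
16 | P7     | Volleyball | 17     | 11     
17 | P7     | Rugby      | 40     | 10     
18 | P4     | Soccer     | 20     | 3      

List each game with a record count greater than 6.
SELECT game, COUNT(*) as cnt
FROM scores
GROUP BY game
HAVING COUNT(*) > 6

Result:
  Soccer: 8
  Volleyball: 7

Note: HAVING filters groups after aggregation, WHERE filters rows before.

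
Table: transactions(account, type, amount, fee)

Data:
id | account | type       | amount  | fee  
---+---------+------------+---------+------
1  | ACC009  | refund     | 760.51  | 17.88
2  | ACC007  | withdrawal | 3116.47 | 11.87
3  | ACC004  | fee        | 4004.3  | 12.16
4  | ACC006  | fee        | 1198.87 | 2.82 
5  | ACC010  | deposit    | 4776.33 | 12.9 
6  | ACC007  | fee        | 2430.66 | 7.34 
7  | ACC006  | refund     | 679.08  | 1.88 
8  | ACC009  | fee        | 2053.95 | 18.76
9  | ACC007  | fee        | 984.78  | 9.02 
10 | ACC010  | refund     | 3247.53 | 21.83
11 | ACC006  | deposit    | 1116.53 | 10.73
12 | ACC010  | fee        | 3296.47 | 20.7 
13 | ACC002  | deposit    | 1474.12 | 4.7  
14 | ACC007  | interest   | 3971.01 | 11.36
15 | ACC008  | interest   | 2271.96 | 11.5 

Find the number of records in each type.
SELECT type, COUNT(*) as count
FROM transactions
GROUP BY type

Result:
  deposit: 3
  fee: 6
  interest: 2
  refund: 3
  withdrawal: 1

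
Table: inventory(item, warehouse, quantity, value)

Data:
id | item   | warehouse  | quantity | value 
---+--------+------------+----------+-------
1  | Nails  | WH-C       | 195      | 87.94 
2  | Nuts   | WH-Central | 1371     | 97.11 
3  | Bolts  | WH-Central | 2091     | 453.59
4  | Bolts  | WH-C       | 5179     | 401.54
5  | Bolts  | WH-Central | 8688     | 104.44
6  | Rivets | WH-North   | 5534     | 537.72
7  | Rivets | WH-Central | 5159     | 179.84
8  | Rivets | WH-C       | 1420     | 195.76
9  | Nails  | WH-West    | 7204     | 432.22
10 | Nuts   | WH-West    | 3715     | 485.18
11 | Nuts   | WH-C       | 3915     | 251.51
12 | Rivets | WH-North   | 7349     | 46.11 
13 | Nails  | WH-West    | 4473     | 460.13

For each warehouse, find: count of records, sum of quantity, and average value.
SELECT warehouse,
       COUNT(*) as cnt,
       SUM(quantity) as total_quantity,
       AVG(value) as avg_value
FROM inventory
GROUP BY warehouse

Result:
  WH-C: 4 records, 10709 total quantity, 234.19 avg value
  WH-Central: 4 records, 17309 total quantity, 208.75 avg value
  WH-North: 2 records, 12883 total quantity, 291.92 avg value
  WH-West: 3 records, 15392 total quantity, 459.18 avg value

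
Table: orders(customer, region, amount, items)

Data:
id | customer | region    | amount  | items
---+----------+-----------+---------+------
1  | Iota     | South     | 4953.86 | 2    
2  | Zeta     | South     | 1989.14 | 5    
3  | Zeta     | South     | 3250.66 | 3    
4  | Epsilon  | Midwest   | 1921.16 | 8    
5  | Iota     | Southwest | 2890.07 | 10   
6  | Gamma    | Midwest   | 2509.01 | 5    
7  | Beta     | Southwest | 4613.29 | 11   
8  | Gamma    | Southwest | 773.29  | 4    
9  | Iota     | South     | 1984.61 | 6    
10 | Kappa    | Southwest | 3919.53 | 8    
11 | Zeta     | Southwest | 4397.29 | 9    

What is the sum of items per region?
SELECT region, SUM(items) as result
FROM orders
GROUP BY region

Result:
  Midwest: 13
  South: 16
  Southwest: 42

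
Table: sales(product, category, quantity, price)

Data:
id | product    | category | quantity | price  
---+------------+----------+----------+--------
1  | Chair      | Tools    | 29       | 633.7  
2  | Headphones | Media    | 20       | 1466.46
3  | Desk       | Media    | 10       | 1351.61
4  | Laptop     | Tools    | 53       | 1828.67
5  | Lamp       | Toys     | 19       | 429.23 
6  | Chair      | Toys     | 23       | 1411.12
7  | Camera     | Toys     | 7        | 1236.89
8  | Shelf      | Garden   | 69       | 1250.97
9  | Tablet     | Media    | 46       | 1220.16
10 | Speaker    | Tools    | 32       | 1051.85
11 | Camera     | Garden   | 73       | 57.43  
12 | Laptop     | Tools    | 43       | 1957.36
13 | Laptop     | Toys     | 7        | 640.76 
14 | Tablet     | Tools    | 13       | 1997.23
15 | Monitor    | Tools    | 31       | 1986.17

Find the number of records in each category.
SELECT category, COUNT(*) as count
FROM sales
GROUP BY category

Result:
  Garden: 2
  Media: 3
  Tools: 6
  Toys: 4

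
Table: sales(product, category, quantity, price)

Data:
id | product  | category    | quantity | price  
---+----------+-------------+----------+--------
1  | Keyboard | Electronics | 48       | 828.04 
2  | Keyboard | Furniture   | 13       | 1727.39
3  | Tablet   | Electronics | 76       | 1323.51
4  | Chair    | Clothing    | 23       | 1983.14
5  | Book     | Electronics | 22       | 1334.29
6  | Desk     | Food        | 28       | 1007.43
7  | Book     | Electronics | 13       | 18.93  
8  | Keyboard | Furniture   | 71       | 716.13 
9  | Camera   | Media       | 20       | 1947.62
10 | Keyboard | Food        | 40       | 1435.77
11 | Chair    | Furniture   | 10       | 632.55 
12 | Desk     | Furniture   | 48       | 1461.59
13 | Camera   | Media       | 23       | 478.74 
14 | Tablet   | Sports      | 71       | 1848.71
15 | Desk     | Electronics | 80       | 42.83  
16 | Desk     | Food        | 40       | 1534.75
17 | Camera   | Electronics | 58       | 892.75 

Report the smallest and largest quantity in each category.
SELECT category, MIN(quantity), MAX(quantity)
FROM sales
GROUP BY category

Result:
  Clothing: min=23, max=23
  Electronics: min=13, max=80
  Food: min=28, max=40
  Furniture: min=10, max=71
  Media: min=20, max=23
  Sports: min=71, max=71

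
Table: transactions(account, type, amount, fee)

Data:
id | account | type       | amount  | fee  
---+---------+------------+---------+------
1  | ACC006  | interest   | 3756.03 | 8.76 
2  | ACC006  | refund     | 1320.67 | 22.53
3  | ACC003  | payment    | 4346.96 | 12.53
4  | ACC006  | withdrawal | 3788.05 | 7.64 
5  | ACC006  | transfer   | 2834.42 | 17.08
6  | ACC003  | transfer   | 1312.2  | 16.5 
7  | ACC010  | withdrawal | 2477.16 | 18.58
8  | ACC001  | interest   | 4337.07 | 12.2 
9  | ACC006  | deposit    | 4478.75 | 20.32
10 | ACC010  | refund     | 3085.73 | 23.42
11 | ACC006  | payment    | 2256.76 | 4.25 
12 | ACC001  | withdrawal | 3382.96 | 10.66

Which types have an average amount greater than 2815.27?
SELECT type, AVG(amount)
FROM transactions
GROUP BY type
HAVING AVG(amount) > 2815.27

Result:
  deposit: avg=4478.75
  interest: avg=4046.55
  payment: avg=3301.86
  withdrawal: avg=3216.06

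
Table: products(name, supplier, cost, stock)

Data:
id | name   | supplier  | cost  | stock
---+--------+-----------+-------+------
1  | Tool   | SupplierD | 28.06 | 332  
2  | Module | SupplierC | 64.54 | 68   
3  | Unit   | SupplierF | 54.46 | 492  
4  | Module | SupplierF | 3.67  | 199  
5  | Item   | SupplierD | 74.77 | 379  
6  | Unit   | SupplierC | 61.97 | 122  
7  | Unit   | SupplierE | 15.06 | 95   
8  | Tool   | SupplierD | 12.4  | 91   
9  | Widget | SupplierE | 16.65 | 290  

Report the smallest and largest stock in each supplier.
SELECT supplier, MIN(stock), MAX(stock)
FROM products
GROUP BY supplier

Result:
  SupplierC: min=68, max=122
  SupplierD: min=91, max=379
  SupplierE: min=95, max=290
  SupplierF: min=199, max=492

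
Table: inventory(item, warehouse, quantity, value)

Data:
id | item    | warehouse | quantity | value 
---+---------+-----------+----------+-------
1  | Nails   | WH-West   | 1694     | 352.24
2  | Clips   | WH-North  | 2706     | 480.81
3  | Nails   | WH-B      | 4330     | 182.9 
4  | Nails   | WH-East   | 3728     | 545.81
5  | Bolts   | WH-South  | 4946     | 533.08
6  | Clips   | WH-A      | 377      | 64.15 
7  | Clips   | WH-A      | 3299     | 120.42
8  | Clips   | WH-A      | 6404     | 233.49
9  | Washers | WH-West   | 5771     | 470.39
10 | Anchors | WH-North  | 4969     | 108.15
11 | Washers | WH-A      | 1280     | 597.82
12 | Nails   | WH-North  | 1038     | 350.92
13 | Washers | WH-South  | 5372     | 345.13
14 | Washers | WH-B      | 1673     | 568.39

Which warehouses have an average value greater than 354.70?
SELECT warehouse, AVG(value)
FROM inventory
GROUP BY warehouse
HAVING AVG(value) > 354.70

Result:
  WH-B: avg=375.65
  WH-East: avg=545.81
  WH-South: avg=439.11
  WH-West: avg=411.32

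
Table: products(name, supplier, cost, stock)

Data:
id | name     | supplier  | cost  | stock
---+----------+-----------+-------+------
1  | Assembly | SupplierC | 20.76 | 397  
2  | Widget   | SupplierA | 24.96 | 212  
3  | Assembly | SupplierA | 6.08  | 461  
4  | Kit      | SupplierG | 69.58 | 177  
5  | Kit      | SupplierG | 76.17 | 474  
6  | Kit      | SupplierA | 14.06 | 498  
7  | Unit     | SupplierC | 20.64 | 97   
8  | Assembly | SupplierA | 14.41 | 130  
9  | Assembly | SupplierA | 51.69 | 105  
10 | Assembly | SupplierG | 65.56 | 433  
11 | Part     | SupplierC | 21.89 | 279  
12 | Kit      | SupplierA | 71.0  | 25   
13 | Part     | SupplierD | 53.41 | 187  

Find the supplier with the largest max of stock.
SELECT supplier, MAX(stock) as val
FROM products
GROUP BY supplier
ORDER BY val DESC
LIMIT 1

Result: SupplierA with max(stock) = 498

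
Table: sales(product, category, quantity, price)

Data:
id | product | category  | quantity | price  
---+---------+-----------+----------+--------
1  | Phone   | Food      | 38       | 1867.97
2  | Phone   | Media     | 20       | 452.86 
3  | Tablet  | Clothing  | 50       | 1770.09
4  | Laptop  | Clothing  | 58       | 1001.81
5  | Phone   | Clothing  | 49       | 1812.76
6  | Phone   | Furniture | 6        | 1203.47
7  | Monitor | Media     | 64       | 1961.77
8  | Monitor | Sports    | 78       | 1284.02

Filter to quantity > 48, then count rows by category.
SELECT category, COUNT(*)
FROM sales
WHERE quantity > 48
GROUP BY category

Note: WHERE filters rows before grouping.

Result:
  Clothing: 3
  Media: 1
  Sports: 1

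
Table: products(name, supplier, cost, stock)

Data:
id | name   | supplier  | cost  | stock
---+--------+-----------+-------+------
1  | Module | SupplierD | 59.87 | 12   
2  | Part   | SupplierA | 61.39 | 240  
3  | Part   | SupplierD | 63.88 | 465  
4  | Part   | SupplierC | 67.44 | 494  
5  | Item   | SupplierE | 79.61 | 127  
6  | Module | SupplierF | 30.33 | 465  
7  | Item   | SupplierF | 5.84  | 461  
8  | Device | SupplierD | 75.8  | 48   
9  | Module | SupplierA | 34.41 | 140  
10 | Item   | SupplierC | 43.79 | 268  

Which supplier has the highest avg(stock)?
SELECT supplier, AVG(stock) as val
FROM products
GROUP BY supplier
ORDER BY val DESC
LIMIT 1

Result: SupplierF with avg(stock) = 463.00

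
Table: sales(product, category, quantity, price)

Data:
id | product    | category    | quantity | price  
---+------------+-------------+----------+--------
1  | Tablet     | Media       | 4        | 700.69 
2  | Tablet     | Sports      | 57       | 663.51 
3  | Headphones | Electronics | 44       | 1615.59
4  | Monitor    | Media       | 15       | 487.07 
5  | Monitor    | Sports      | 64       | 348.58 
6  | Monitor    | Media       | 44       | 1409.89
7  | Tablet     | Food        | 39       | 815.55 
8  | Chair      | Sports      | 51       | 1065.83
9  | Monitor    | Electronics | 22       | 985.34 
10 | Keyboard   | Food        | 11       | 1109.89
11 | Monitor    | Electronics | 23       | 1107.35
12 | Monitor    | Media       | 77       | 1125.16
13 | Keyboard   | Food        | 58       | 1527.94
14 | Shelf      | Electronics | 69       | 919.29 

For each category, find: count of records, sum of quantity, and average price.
SELECT category,
       COUNT(*) as cnt,
       SUM(quantity) as total_quantity,
       AVG(price) as avg_price
FROM sales
GROUP BY category

Result:
  Electronics: 4 records, 158 total quantity, 1156.89 avg price
  Food: 3 records, 108 total quantity, 1151.13 avg price
  Media: 4 records, 140 total quantity, 930.70 avg price
  Sports: 3 records, 172 total quantity, 692.64 avg price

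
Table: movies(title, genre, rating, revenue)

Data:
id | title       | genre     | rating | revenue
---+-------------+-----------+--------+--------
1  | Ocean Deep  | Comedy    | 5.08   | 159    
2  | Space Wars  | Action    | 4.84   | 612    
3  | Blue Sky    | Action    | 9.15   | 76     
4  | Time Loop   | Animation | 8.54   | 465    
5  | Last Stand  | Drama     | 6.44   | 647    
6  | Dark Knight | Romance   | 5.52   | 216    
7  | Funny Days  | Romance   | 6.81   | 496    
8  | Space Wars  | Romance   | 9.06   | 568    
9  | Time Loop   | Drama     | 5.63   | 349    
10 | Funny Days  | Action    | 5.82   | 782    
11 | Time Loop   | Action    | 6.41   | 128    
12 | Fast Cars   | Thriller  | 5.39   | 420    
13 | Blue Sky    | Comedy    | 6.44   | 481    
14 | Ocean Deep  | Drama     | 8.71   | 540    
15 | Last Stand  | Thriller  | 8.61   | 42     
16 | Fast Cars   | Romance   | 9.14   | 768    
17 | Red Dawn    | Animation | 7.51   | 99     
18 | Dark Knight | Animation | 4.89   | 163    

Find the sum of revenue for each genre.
SELECT genre, SUM(revenue) as result
FROM movies
GROUP BY genre

Result:
  Action: 1598
  Animation: 727
  Comedy: 640
  Drama: 1536
  Romance: 2048
  Thriller: 462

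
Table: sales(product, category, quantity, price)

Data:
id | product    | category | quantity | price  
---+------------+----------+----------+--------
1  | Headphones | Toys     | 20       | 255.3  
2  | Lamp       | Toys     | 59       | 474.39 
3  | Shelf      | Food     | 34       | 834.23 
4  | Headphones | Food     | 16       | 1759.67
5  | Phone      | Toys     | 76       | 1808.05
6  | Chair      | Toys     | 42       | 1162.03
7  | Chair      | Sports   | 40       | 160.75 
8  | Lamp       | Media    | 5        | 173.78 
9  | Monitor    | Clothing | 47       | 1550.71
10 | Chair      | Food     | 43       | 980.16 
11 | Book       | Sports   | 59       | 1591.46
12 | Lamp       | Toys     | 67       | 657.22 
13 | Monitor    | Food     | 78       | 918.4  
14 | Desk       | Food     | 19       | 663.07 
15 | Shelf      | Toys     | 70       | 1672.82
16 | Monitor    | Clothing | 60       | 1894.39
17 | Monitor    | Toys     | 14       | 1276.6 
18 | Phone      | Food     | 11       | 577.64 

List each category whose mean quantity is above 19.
SELECT category, AVG(quantity)
FROM sales
GROUP BY category
HAVING AVG(quantity) > 19

Result:
  Clothing: avg=53.50
  Food: avg=33.50
  Sports: avg=49.50
  Toys: avg=49.71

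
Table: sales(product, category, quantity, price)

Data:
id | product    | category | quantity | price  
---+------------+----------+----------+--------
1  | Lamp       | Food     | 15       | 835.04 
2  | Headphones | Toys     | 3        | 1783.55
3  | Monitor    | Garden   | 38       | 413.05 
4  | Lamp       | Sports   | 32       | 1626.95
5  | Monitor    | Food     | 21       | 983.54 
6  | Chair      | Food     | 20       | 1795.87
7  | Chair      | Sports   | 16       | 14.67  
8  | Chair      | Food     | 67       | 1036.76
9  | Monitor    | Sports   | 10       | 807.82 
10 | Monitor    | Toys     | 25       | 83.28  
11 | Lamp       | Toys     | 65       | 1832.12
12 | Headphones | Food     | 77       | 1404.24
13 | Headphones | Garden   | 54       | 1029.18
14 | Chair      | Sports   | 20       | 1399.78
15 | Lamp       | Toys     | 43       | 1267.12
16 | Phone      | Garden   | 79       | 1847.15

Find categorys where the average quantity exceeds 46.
SELECT category, AVG(quantity)
FROM sales
GROUP BY category
HAVING AVG(quantity) > 46

Result:
  Garden: avg=57.00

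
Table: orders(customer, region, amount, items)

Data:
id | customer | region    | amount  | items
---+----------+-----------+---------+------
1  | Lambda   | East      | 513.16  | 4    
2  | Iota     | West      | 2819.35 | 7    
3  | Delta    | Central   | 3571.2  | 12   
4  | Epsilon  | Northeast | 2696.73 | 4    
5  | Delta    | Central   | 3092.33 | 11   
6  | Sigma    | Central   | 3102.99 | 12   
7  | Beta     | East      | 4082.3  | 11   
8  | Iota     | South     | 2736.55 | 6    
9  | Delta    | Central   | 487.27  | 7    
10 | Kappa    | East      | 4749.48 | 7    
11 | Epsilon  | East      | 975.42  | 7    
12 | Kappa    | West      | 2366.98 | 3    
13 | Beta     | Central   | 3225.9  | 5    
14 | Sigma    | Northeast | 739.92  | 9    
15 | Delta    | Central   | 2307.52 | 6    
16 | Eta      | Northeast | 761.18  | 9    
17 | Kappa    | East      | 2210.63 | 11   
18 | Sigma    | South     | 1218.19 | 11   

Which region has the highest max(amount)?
SELECT region, MAX(amount) as val
FROM orders
GROUP BY region
ORDER BY val DESC
LIMIT 1

Result: East with max(amount) = 4749.48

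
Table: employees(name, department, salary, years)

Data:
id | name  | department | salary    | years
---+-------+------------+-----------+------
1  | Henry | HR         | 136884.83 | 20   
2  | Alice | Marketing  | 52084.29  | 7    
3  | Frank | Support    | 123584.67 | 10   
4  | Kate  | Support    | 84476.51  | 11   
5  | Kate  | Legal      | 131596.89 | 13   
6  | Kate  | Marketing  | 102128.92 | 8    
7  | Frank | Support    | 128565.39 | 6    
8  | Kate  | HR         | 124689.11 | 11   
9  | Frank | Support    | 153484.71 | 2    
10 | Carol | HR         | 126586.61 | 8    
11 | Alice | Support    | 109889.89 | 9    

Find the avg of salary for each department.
SELECT department, AVG(salary) as result
FROM employees
GROUP BY department

Result:
  HR: 129386.85
  Legal: 131596.89
  Marketing: 77106.61
  Support: 120000.23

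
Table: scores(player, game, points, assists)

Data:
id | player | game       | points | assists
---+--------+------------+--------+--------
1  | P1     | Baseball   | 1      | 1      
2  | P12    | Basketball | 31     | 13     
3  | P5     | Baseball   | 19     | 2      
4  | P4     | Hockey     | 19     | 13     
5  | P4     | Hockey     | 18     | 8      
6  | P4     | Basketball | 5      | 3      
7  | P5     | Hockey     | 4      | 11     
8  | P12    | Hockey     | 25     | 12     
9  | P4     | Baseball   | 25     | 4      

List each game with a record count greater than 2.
SELECT game, COUNT(*) as cnt
FROM scores
GROUP BY game
HAVING COUNT(*) > 2

Result:
  Baseball: 3
  Hockey: 4

Note: HAVING filters groups after aggregation, WHERE filters rows before.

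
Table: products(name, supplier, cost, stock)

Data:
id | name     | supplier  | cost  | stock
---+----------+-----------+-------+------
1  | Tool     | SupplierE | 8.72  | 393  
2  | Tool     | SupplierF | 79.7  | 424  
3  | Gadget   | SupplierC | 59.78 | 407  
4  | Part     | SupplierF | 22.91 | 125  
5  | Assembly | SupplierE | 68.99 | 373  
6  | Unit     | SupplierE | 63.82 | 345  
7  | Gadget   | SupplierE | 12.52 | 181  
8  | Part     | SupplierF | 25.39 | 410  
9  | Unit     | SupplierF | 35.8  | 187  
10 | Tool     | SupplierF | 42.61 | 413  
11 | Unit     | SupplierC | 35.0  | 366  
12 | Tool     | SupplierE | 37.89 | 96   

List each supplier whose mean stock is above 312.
SELECT supplier, AVG(stock)
FROM products
GROUP BY supplier
HAVING AVG(stock) > 312

Result:
  SupplierC: avg=386.50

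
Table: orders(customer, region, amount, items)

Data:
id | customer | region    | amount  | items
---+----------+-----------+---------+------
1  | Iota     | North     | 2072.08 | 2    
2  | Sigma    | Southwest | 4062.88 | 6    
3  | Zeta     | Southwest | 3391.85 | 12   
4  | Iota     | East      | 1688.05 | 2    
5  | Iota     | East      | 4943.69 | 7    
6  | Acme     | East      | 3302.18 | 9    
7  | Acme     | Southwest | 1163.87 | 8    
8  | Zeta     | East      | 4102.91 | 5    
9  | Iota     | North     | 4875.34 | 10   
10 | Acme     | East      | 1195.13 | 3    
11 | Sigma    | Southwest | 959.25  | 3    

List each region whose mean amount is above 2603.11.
SELECT region, AVG(amount)
FROM orders
GROUP BY region
HAVING AVG(amount) > 2603.11

Result:
  East: avg=3046.39
  North: avg=3473.71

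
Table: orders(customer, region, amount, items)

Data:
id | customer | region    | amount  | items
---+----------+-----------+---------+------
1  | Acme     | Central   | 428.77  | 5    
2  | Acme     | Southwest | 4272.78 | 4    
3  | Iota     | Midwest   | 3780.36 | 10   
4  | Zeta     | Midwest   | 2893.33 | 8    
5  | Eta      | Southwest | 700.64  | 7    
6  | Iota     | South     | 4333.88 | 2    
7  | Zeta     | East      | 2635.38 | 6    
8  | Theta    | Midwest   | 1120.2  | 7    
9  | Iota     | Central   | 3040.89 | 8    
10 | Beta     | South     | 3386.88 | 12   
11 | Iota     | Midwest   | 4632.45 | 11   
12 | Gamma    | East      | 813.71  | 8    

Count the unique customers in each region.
SELECT region, COUNT(DISTINCT customer)
FROM orders
GROUP BY region

Result:
  Central: 2 distinct
  East: 2 distinct
  Midwest: 3 distinct
  South: 2 distinct
  Southwest: 2 distinct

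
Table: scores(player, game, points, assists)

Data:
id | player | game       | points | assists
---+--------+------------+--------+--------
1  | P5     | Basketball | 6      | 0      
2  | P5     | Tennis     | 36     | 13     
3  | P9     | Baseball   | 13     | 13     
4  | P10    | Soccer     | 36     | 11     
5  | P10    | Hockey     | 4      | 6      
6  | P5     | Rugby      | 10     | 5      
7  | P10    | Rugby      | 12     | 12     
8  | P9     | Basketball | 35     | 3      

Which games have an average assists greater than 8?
SELECT game, AVG(assists)
FROM scores
GROUP BY game
HAVING AVG(assists) > 8

Result:
  Baseball: avg=13.00
  Rugby: avg=8.50
  Soccer: avg=11.00
  Tennis: avg=13.00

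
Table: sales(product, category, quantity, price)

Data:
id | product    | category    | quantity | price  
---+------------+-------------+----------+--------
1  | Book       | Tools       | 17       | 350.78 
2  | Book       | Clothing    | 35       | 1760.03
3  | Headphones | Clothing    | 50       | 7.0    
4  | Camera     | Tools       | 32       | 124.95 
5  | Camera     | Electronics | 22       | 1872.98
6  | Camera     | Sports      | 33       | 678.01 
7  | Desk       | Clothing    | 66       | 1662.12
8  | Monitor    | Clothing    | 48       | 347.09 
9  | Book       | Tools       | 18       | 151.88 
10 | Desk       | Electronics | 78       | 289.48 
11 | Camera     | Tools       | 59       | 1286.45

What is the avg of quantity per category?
SELECT category, AVG(quantity) as result
FROM sales
GROUP BY category

Result:
  Clothing: 49.75
  Electronics: 50.00
  Sports: 33.00
  Tools: 31.50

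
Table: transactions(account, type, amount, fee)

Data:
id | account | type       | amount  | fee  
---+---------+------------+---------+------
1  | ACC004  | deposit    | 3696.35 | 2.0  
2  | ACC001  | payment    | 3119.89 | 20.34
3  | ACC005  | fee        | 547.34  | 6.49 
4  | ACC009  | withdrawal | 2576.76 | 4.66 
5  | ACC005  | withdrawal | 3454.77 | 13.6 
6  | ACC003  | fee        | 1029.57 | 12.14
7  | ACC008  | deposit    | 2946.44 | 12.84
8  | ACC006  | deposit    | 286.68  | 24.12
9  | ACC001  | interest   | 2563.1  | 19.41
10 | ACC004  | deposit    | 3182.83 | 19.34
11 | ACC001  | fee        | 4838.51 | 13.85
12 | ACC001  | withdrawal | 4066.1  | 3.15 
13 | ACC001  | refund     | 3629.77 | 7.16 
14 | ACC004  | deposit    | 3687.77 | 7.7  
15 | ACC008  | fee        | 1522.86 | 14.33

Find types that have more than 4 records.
SELECT type, COUNT(*) as cnt
FROM transactions
GROUP BY type
HAVING COUNT(*) > 4

Result:
  deposit: 5

Note: HAVING filters groups after aggregation, WHERE filters rows before.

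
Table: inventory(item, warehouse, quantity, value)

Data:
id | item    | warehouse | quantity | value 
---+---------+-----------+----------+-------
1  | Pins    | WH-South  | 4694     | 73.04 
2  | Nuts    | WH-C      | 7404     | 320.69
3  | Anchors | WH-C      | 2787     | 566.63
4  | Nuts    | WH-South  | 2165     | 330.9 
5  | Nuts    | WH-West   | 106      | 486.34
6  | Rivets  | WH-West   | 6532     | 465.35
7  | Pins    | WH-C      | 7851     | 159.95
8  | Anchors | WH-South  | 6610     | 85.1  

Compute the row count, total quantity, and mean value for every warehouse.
SELECT warehouse,
       COUNT(*) as cnt,
       SUM(quantity) as total_quantity,
       AVG(value) as avg_value
FROM inventory
GROUP BY warehouse

Result:
  WH-C: 3 records, 18042 total quantity, 349.09 avg value
  WH-South: 3 records, 13469 total quantity, 163.01 avg value
  WH-West: 2 records, 6638 total quantity, 475.85 avg value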